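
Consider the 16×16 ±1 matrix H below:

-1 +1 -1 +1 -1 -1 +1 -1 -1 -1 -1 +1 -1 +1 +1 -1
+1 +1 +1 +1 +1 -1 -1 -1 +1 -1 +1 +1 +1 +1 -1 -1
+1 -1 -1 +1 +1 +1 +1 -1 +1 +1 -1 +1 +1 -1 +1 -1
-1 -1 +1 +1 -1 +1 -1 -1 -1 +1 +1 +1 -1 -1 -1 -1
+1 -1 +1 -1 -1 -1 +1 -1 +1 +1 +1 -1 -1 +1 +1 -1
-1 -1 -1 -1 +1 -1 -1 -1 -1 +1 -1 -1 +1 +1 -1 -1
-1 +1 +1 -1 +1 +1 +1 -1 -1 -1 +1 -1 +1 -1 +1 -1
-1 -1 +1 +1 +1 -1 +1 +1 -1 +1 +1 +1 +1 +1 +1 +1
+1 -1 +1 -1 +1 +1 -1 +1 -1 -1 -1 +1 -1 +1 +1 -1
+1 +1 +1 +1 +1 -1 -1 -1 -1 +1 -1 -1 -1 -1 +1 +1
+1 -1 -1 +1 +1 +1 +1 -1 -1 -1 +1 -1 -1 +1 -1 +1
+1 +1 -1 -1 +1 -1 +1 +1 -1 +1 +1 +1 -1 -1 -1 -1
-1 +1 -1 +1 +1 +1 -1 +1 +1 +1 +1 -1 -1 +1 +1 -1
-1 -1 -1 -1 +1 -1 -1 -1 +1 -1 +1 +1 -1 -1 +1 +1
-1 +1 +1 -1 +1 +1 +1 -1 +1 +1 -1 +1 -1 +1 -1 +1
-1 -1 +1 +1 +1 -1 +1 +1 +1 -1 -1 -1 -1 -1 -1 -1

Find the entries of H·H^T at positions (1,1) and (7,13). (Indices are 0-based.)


Row 1 of H: [1, 1, 1, 1, 1, -1, -1, -1, 1, -1, 1, 1, 1, 1, -1, -1].
Row 7 of H: [-1, -1, 1, 1, 1, -1, 1, 1, -1, 1, 1, 1, 1, 1, 1, 1].
Row 13 of H: [-1, -1, -1, -1, 1, -1, -1, -1, 1, -1, 1, 1, -1, -1, 1, 1].
(H·H^T)[1][1] = Σ_j H[1][j]·H[1][j] = (1)² + (1)² + (1)² + (1)² + (1)² + (-1)² + (-1)² + (-1)² + (1)² + (-1)² + (1)² + (1)² + (1)² + (1)² + (-1)² + (-1)² = 1 + 1 + 1 + 1 + 1 + 1 + 1 + 1 + 1 + 1 + 1 + 1 + 1 + 1 + 1 + 1 = 16.
(H·H^T)[7][13] = Σ_j H[7][j]·H[13][j] = (-1)·(-1) + (-1)·(-1) + (1)·(-1) + (1)·(-1) + (1)·(1) + (-1)·(-1) + (1)·(-1) + (1)·(-1) + (-1)·(1) + (1)·(-1) + (1)·(1) + (1)·(1) + (1)·(-1) + (1)·(-1) + (1)·(1) + (1)·(1) = 1 + 1 + -1 + -1 + 1 + 1 + -1 + -1 + -1 + -1 + 1 + 1 + -1 + -1 + 1 + 1 = 0.
So rows 7 and 13 are orthogonal; the diagonal entry equals n = 16.

(1,1) entry = 16; (7,13) entry = 0.


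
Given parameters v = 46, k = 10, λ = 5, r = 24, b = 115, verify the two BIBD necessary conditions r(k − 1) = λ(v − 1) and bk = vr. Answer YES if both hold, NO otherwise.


Condition (i): r(k − 1) = 24·9 = 216; λ(v − 1) = 5·45 = 225. Match? NO.
Condition (ii): bk = 115·10 = 1150; vr = 46·24 = 1104. Match? NO.
Both conditions hold? NO.

NO


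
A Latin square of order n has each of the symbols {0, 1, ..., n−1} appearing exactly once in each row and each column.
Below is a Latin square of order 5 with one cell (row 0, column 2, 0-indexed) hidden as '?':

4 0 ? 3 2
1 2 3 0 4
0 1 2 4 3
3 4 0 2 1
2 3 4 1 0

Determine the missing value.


Row 0 contains symbols [0, 2, 3, 4] — missing [1].
Column 2 contains symbols [0, 2, 3, 4] — missing [1].
The missing symbol must appear in both missing sets; intersection = [1].
Therefore the hidden value is 1.

Missing value = 1.


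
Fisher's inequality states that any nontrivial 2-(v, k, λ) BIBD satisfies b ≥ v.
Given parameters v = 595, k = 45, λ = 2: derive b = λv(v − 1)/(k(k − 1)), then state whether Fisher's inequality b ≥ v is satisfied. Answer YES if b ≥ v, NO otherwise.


r = λ(v − 1)/(k − 1) = 2·594/44 = 27.
b = vr/k = 595·27/45 = 357.
Fisher's inequality: b ≥ v ⇔ 357 ≥ 595? NO.

NO


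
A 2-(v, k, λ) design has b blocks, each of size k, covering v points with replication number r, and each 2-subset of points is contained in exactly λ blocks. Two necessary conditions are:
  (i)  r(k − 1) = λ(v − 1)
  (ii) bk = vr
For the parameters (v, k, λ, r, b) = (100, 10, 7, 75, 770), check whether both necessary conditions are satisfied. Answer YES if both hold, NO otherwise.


Condition (i): r(k − 1) = 75·9 = 675; λ(v − 1) = 7·99 = 693. Match? NO.
Condition (ii): bk = 770·10 = 7700; vr = 100·75 = 7500. Match? NO.
Both conditions hold? NO.

NO


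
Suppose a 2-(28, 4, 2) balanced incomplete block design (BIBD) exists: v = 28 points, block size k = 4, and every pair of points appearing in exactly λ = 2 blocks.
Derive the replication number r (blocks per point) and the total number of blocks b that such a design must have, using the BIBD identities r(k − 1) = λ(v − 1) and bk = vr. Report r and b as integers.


Any 2-(v, k, λ) BIBD satisfies two necessary conditions:
  (i)  Each point sits in r blocks, and counting incidences through any fixed point gives r(k − 1) = λ(v − 1), so r = λ(v − 1)/(k − 1).
  (ii) Total incidences bk = vr, so b = vr/k.
Step 1: r = λ(v − 1)/(k − 1) = 2·(28 − 1)/(4 − 1) = 2·27/3 = 54/3 = 18.
Step 2: b = vr/k = 28·18/4 = 504/4 = 126.
Check integrality: r = 18 ∈ Z ✓, b = 126 ∈ Z ✓.
(These identities are necessary conditions: they determine r and b for any design with these parameters, but do not by themselves prove that one exists.)

r = 18, b = 126.


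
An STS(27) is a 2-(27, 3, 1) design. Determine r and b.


An STS(v) is a 2-(v, 3, 1) BIBD: block size k = 3, λ = 1.
Replication: r(k − 1) = λ(v − 1) ⇒ r·2 = 27 − 1 = 26 ⇒ r = 13.
Block count: bk = vr ⇒ b·3 = 27·13 = 351 ⇒ b = 117.

r = 13, b = 117.


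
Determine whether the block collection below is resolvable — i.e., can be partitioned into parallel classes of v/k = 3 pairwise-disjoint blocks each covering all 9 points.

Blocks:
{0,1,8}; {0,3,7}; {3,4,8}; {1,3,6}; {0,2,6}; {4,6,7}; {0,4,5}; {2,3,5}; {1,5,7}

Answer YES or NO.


v = 9, block size k = 3, number of blocks = 9.
For resolvability, blocks must partition into parallel classes of size v/k = 3.
Total blocks must therefore be a multiple of 3: 9 = 3·3 + 0 ⇒ divisible ✓.
Consider block {0,3,7}. It intersects every other block in the collection, so no parallel class of size 3 can contain it.
Since every block must belong to some parallel class in a resolution, the collection cannot be partitioned into parallel classes.
Resolvable? NO.

NO


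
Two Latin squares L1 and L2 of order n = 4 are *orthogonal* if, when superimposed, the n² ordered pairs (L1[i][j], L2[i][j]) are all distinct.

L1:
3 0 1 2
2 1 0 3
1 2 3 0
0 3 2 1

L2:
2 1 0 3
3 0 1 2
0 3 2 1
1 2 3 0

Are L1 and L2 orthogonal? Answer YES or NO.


Form the n² = 16 superimposed pairs (L1[i][j], L2[i][j]), row by row (rows and columns indexed from 0):
row 0: (3,2) (0,1) (1,0) (2,3)
row 1: (2,3) (1,0) (0,1) (3,2)
row 2: (1,0) (2,3) (3,2) (0,1)
row 3: (0,1) (3,2) (2,3) (1,0)
Orthogonality requires all 16 pairs distinct.
But the pair (2,3) repeats: cell (0,3) has L1 = 2, L2 = 3, and cell (1,0) has L1 = 2, L2 = 3.
A repeated pair means some other pair never occurs (only 4 distinct pairs out of 16), so the squares are not orthogonal.
Conclusion: NO.

NO


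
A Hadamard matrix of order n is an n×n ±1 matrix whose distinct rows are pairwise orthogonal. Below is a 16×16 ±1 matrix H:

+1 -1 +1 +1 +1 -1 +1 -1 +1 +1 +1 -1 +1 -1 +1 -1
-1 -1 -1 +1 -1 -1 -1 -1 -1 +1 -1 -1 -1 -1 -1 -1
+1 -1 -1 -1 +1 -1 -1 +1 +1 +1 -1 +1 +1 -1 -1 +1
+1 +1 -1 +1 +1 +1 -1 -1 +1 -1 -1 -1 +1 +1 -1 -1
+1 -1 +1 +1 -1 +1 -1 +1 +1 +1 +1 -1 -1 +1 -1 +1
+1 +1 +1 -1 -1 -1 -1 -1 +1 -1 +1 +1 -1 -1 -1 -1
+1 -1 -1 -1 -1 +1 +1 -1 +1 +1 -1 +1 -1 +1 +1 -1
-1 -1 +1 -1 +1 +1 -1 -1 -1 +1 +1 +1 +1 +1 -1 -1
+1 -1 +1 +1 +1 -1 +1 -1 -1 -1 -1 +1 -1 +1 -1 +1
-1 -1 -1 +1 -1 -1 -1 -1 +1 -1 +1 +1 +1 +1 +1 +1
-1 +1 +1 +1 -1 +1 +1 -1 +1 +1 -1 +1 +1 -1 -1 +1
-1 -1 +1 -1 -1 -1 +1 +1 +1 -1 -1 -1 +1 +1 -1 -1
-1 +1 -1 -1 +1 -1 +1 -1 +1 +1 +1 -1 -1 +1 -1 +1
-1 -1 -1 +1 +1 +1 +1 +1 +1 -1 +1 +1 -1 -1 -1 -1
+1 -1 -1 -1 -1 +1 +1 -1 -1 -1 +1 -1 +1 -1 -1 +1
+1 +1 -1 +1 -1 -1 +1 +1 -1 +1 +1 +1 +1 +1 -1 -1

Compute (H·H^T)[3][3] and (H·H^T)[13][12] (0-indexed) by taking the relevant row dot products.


Row 3 of H: [1, 1, -1, 1, 1, 1, -1, -1, 1, -1, -1, -1, 1, 1, -1, -1].
Row 12 of H: [-1, 1, -1, -1, 1, -1, 1, -1, 1, 1, 1, -1, -1, 1, -1, 1].
Row 13 of H: [-1, -1, -1, 1, 1, 1, 1, 1, 1, -1, 1, 1, -1, -1, -1, -1].
(H·H^T)[3][3] = Σ_j H[3][j]·H[3][j] = (1)² + (1)² + (-1)² + (1)² + (1)² + (1)² + (-1)² + (-1)² + (1)² + (-1)² + (-1)² + (-1)² + (1)² + (1)² + (-1)² + (-1)² = 1 + 1 + 1 + 1 + 1 + 1 + 1 + 1 + 1 + 1 + 1 + 1 + 1 + 1 + 1 + 1 = 16.
(H·H^T)[13][12] = Σ_j H[13][j]·H[12][j] = (-1)·(-1) + (-1)·(1) + (-1)·(-1) + (1)·(-1) + (1)·(1) + (1)·(-1) + (1)·(1) + (1)·(-1) + (1)·(1) + (-1)·(1) + (1)·(1) + (1)·(-1) + (-1)·(-1) + (-1)·(1) + (-1)·(-1) + (-1)·(1) = 1 + -1 + 1 + -1 + 1 + -1 + 1 + -1 + 1 + -1 + 1 + -1 + 1 + -1 + 1 + -1 = 0.
So rows 13 and 12 are orthogonal; the diagonal entry equals n = 16.

(3,3) entry = 16; (13,12) entry = 0.


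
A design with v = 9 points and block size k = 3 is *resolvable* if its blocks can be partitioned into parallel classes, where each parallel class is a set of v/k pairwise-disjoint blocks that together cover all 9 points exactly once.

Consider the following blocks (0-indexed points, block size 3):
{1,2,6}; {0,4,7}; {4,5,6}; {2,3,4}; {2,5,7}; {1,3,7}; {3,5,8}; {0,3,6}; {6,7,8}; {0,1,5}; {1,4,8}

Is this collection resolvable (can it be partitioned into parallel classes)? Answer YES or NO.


v = 9, block size k = 3, number of blocks = 11.
For resolvability, blocks must partition into parallel classes of size v/k = 3.
Total blocks must therefore be a multiple of 3: 11 = 3·3 + 2 ⇒ not divisible ✗.
Resolvable? NO.

NO


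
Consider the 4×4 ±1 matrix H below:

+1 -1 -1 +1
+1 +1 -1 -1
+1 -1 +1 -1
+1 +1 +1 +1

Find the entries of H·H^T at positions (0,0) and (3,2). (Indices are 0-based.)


Row 0 of H: [1, -1, -1, 1].
Row 2 of H: [1, -1, 1, -1].
Row 3 of H: [1, 1, 1, 1].
(H·H^T)[0][0] = Σ_j H[0][j]·H[0][j] = (1)² + (-1)² + (-1)² + (1)² = 1 + 1 + 1 + 1 = 4.
(H·H^T)[3][2] = Σ_j H[3][j]·H[2][j] = (1)·(1) + (1)·(-1) + (1)·(1) + (1)·(-1) = 1 + -1 + 1 + -1 = 0.
So rows 3 and 2 are orthogonal; the diagonal entry equals n = 4.

(0,0) entry = 4; (3,2) entry = 0.


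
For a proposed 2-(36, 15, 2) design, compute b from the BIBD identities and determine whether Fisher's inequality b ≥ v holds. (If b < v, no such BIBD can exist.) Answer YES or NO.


b = λv(v − 1)/(k(k − 1)) = 2·36·35/(15·14) = 2520/210 = 12.
Compare with v = 36: b < v, so Fisher's inequality fails.

NO


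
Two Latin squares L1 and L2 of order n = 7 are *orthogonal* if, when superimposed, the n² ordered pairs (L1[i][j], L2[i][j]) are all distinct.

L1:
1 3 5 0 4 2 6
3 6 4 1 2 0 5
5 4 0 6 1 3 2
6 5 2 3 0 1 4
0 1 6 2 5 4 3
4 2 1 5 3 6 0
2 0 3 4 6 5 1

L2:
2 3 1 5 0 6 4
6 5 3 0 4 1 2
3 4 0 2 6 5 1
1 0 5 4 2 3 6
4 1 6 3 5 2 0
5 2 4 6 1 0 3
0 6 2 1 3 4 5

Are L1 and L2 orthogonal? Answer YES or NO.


Form the n² = 49 superimposed pairs (L1[i][j], L2[i][j]), row by row (rows and columns indexed from 0):
row 0: (1,2) (3,3) (5,1) (0,5) (4,0) (2,6) (6,4)
row 1: (3,6) (6,5) (4,3) (1,0) (2,4) (0,1) (5,2)
row 2: (5,3) (4,4) (0,0) (6,2) (1,6) (3,5) (2,1)
row 3: (6,1) (5,0) (2,5) (3,4) (0,2) (1,3) (4,6)
row 4: (0,4) (1,1) (6,6) (2,3) (5,5) (4,2) (3,0)
row 5: (4,5) (2,2) (1,4) (5,6) (3,1) (6,0) (0,3)
row 6: (2,0) (0,6) (3,2) (4,1) (6,3) (5,4) (1,5)
Orthogonality requires all 49 pairs distinct.
Check by first coordinate: for each symbol s of L1, list the L2 entries in the n cells where L1 = s; they must all differ.
  L1 = 0: L2 entries (in reading order) 5, 1, 0, 2, 4, 3, 6 — all 7 distinct ✓
  L1 = 1: L2 entries (in reading order) 2, 0, 6, 3, 1, 4, 5 — all 7 distinct ✓
  L1 = 2: L2 entries (in reading order) 6, 4, 1, 5, 3, 2, 0 — all 7 distinct ✓
  L1 = 3: L2 entries (in reading order) 3, 6, 5, 4, 0, 1, 2 — all 7 distinct ✓
  L1 = 4: L2 entries (in reading order) 0, 3, 4, 6, 2, 5, 1 — all 7 distinct ✓
  L1 = 5: L2 entries (in reading order) 1, 2, 3, 0, 5, 6, 4 — all 7 distinct ✓
  L1 = 6: L2 entries (in reading order) 4, 5, 2, 1, 6, 0, 3 — all 7 distinct ✓
Every symbol of L1 meets every symbol of L2 exactly once, so all 49 pairs are distinct (49 of 49).
Conclusion: YES.

YES


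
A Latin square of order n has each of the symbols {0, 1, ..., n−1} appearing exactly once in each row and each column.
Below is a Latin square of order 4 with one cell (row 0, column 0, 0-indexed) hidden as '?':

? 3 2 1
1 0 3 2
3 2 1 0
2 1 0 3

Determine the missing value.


Row 0 contains symbols [1, 2, 3] — missing [0].
Column 0 contains symbols [1, 2, 3] — missing [0].
The missing symbol must appear in both missing sets; intersection = [0].
Therefore the hidden value is 0.

Missing value = 0.


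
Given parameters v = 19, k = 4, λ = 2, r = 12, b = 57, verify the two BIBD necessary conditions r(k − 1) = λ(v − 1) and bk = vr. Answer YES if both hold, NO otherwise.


Condition (i): r(k − 1) = 12·3 = 36; λ(v − 1) = 2·18 = 36. Match? YES.
Condition (ii): bk = 57·4 = 228; vr = 19·12 = 228. Match? YES.
Both conditions hold? YES.

YES


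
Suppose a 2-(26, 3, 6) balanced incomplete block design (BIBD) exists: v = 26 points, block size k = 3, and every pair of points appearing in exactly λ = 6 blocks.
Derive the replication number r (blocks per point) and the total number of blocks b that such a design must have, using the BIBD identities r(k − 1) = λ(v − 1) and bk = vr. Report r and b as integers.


Any 2-(v, k, λ) BIBD satisfies two necessary conditions:
  (i)  Each point sits in r blocks, and counting incidences through any fixed point gives r(k − 1) = λ(v − 1), so r = λ(v − 1)/(k − 1).
  (ii) Total incidences bk = vr, so b = vr/k.
Step 1: r = λ(v − 1)/(k − 1) = 6·(26 − 1)/(3 − 1) = 6·25/2 = 150/2 = 75.
Step 2: b = vr/k = 26·75/3 = 1950/3 = 650.
Check integrality: r = 75 ∈ Z ✓, b = 650 ∈ Z ✓.
(These identities are necessary conditions: they determine r and b for any design with these parameters, but do not by themselves prove that one exists.)

r = 75, b = 650.


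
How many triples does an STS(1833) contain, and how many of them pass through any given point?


An STS(v) is a 2-(v, 3, 1) BIBD: block size k = 3, λ = 1.
Replication: r(k − 1) = λ(v − 1) ⇒ r·2 = 1833 − 1 = 1832 ⇒ r = 916.
Block count: bk = vr ⇒ b·3 = 1833·916 = 1679028 ⇒ b = 559676.
(Check via b = v(v − 1)/6 = 1833·1832/6 = 3358056/6 = 559676.)

r = 916, b = 559676.


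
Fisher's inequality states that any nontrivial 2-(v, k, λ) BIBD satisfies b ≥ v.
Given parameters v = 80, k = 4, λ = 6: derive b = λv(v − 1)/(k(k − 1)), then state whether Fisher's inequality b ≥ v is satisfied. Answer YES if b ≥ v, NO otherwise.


b = λv(v − 1)/(k(k − 1)) = 6·80·79/(4·3) = 37920/12 = 3160.
Compare with v = 80: b ≥ v, so Fisher's inequality holds.

YES


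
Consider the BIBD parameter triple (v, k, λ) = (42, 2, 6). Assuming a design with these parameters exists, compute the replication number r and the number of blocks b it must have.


Any 2-(v, k, λ) BIBD satisfies two necessary conditions:
  (i)  Each point sits in r blocks, and counting incidences through any fixed point gives r(k − 1) = λ(v − 1), so r = λ(v − 1)/(k − 1).
  (ii) Total incidences bk = vr, so b = vr/k.
Step 1: r = λ(v − 1)/(k − 1) = 6·(42 − 1)/(2 − 1) = 6·41/1 = 246/1 = 246.
Step 2: b = vr/k = 42·246/2 = 10332/2 = 5166.
Check integrality: r = 246 ∈ Z ✓, b = 5166 ∈ Z ✓.
(These identities are necessary conditions: they determine r and b for any design with these parameters, but do not by themselves prove that one exists.)

r = 246, b = 5166.


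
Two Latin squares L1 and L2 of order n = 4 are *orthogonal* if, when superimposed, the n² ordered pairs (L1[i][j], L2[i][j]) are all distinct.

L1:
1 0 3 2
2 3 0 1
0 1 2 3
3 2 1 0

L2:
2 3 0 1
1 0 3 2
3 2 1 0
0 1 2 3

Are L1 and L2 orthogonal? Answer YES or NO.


Form the n² = 16 superimposed pairs (L1[i][j], L2[i][j]), row by row (rows and columns indexed from 0):
row 0: (1,2) (0,3) (3,0) (2,1)
row 1: (2,1) (3,0) (0,3) (1,2)
row 2: (0,3) (1,2) (2,1) (3,0)
row 3: (3,0) (2,1) (1,2) (0,3)
Orthogonality requires all 16 pairs distinct.
But the pair (2,1) repeats: cell (0,3) has L1 = 2, L2 = 1, and cell (1,0) has L1 = 2, L2 = 1.
A repeated pair means some other pair never occurs (only 4 distinct pairs out of 16), so the squares are not orthogonal.
Conclusion: NO.

NO


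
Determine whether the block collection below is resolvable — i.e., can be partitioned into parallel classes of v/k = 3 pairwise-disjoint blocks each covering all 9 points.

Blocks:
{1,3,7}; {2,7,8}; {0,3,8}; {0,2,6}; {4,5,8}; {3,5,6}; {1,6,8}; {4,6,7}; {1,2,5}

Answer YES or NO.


v = 9, block size k = 3, number of blocks = 9.
For resolvability, blocks must partition into parallel classes of size v/k = 3.
Total blocks must therefore be a multiple of 3: 9 = 3·3 + 0 ⇒ divisible ✓.
Consider block {2,7,8}. The only other block(s) in the collection disjoint from it are {3,5,6} — just 1 block(s). Any parallel class containing {2,7,8} would need 2 other blocks each disjoint from it, so no parallel class of size 3 can contain {2,7,8}.
Since every block must belong to some parallel class in a resolution, the collection cannot be partitioned into parallel classes.
Resolvable? NO.

NO


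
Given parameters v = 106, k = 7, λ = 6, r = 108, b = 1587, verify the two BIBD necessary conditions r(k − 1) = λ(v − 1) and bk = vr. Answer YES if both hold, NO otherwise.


Condition (i): r(k − 1) = 108·6 = 648; λ(v − 1) = 6·105 = 630. Match? NO.
Condition (ii): bk = 1587·7 = 11109; vr = 106·108 = 11448. Match? NO.
Both conditions hold? NO.

NO


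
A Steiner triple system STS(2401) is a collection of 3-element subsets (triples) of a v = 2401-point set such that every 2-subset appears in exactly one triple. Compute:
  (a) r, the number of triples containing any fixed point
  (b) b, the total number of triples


An STS(v) is a 2-(v, 3, 1) BIBD: block size k = 3, λ = 1.
Replication: r(k − 1) = λ(v − 1) ⇒ r·2 = 2401 − 1 = 2400 ⇒ r = 1200.
Block count: bk = vr ⇒ b·3 = 2401·1200 = 2881200 ⇒ b = 960400.

r = 1200, b = 960400.


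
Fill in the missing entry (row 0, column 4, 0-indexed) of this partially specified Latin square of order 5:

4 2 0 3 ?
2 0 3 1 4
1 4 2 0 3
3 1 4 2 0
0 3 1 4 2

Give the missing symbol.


Row 0 contains symbols [0, 2, 3, 4] — missing [1].
Column 4 contains symbols [0, 2, 3, 4] — missing [1].
The missing symbol must appear in both missing sets; intersection = [1].
Therefore the hidden value is 1.

Missing value = 1.


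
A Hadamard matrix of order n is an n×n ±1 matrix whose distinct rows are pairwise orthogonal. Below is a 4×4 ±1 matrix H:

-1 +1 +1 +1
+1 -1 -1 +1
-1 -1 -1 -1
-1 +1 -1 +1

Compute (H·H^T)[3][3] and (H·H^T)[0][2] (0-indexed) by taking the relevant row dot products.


Row 0 of H: [-1, 1, 1, 1].
Row 2 of H: [-1, -1, -1, -1].
Row 3 of H: [-1, 1, -1, 1].
(H·H^T)[3][3] = Σ_j H[3][j]·H[3][j] = (-1)² + (1)² + (-1)² + (1)² = 1 + 1 + 1 + 1 = 4.
(H·H^T)[0][2] = Σ_j H[0][j]·H[2][j] = (-1)·(-1) + (1)·(-1) + (1)·(-1) + (1)·(-1) = 1 + -1 + -1 + -1 = -2.
Rows 0 and 2 are not orthogonal (dot product = -2 ≠ 0), so H is not a Hadamard matrix.

(3,3) entry = 4; (0,2) entry = -2.


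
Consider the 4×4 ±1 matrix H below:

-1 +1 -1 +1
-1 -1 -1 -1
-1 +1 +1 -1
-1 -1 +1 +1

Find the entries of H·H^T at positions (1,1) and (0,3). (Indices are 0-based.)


Row 0 of H: [-1, 1, -1, 1].
Row 1 of H: [-1, -1, -1, -1].
Row 3 of H: [-1, -1, 1, 1].
(H·H^T)[1][1] = Σ_j H[1][j]·H[1][j] = (-1)² + (-1)² + (-1)² + (-1)² = 1 + 1 + 1 + 1 = 4.
(H·H^T)[0][3] = Σ_j H[0][j]·H[3][j] = (-1)·(-1) + (1)·(-1) + (-1)·(1) + (1)·(1) = 1 + -1 + -1 + 1 = 0.
So rows 0 and 3 are orthogonal; the diagonal entry equals n = 4.

(1,1) entry = 4; (0,3) entry = 0.


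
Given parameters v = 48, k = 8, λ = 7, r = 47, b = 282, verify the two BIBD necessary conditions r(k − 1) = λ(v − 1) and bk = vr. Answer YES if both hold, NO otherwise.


Condition (i): r(k − 1) = 47·7 = 329; λ(v − 1) = 7·47 = 329. Match? YES.
Condition (ii): bk = 282·8 = 2256; vr = 48·47 = 2256. Match? YES.
Both conditions hold? YES.

YES


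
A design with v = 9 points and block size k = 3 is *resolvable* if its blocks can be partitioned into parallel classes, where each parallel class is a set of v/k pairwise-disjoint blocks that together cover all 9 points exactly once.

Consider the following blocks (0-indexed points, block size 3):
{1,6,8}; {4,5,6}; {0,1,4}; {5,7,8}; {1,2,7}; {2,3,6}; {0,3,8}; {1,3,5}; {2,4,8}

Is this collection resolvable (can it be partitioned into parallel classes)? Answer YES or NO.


v = 9, block size k = 3, number of blocks = 9.
For resolvability, blocks must partition into parallel classes of size v/k = 3.
Total blocks must therefore be a multiple of 3: 9 = 3·3 + 0 ⇒ divisible ✓.
Consider block {1,6,8}. It intersects every other block in the collection, so no parallel class of size 3 can contain it.
Since every block must belong to some parallel class in a resolution, the collection cannot be partitioned into parallel classes.
Resolvable? NO.

NO


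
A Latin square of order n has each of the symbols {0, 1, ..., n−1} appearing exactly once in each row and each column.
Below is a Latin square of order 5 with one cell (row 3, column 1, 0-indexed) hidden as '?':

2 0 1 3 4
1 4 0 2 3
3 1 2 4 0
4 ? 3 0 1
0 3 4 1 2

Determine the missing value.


Row 3 contains symbols [0, 1, 3, 4] — missing [2].
Column 1 contains symbols [0, 1, 3, 4] — missing [2].
The missing symbol must appear in both missing sets; intersection = [2].
Therefore the hidden value is 2.

Missing value = 2.


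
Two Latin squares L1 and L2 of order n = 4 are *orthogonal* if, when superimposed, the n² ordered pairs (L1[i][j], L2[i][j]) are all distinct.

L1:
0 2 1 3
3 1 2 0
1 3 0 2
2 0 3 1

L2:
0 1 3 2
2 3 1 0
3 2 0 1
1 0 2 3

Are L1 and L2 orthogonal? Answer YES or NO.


Form the n² = 16 superimposed pairs (L1[i][j], L2[i][j]), row by row (rows and columns indexed from 0):
row 0: (0,0) (2,1) (1,3) (3,2)
row 1: (3,2) (1,3) (2,1) (0,0)
row 2: (1,3) (3,2) (0,0) (2,1)
row 3: (2,1) (0,0) (3,2) (1,3)
Orthogonality requires all 16 pairs distinct.
But the pair (3,2) repeats: cell (0,3) has L1 = 3, L2 = 2, and cell (1,0) has L1 = 3, L2 = 2.
A repeated pair means some other pair never occurs (only 4 distinct pairs out of 16), so the squares are not orthogonal.
Conclusion: NO.

NO


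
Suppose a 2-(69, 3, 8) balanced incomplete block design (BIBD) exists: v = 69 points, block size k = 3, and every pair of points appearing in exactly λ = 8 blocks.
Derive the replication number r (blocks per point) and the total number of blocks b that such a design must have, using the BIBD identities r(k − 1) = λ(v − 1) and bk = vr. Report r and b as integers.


Any 2-(v, k, λ) BIBD satisfies two necessary conditions:
  (i)  Each point sits in r blocks, and counting incidences through any fixed point gives r(k − 1) = λ(v − 1), so r = λ(v − 1)/(k − 1).
  (ii) Total incidences bk = vr, so b = vr/k.
Step 1: r = λ(v − 1)/(k − 1) = 8·(69 − 1)/(3 − 1) = 8·68/2 = 544/2 = 272.
Step 2: b = vr/k = 69·272/3 = 18768/3 = 6256.
Check integrality: r = 272 ∈ Z ✓, b = 6256 ∈ Z ✓.
(These identities are necessary conditions: they determine r and b for any design with these parameters, but do not by themselves prove that one exists.)

r = 272, b = 6256.


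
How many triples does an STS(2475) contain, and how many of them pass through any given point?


An STS(v) is a 2-(v, 3, 1) BIBD: block size k = 3, λ = 1.
Replication: r(k − 1) = λ(v − 1) ⇒ r·2 = 2475 − 1 = 2474 ⇒ r = 1237.
Block count: bk = vr ⇒ b·3 = 2475·1237 = 3061575 ⇒ b = 1020525.
(Check via b = v(v − 1)/6 = 2475·2474/6 = 6123150/6 = 1020525.)

r = 1237, b = 1020525.


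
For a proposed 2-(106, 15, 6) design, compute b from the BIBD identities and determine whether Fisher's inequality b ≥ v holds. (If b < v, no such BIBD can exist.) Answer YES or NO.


b = λv(v − 1)/(k(k − 1)) = 6·106·105/(15·14) = 66780/210 = 318.
Compare with v = 106: b ≥ v, so Fisher's inequality holds.

YES


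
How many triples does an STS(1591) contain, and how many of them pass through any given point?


An STS(v) is a 2-(v, 3, 1) BIBD: block size k = 3, λ = 1.
Replication: r(k − 1) = λ(v − 1) ⇒ r·2 = 1591 − 1 = 1590 ⇒ r = 795.
Block count: b = v(v − 1)/6 = 1591·1590/6 = 2529690/6 = 421615.
(Check via bk = vr: 421615·3 = 1264845 = 1591·795 = 1264845 ✓.)

r = 795, b = 421615.


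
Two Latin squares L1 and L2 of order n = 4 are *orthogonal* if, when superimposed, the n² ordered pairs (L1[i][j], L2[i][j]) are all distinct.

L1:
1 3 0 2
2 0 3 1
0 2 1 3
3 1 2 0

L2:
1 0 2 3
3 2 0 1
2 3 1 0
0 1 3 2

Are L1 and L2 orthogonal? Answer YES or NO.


Form the n² = 16 superimposed pairs (L1[i][j], L2[i][j]), row by row (rows and columns indexed from 0):
row 0: (1,1) (3,0) (0,2) (2,3)
row 1: (2,3) (0,2) (3,0) (1,1)
row 2: (0,2) (2,3) (1,1) (3,0)
row 3: (3,0) (1,1) (2,3) (0,2)
Orthogonality requires all 16 pairs distinct.
But the pair (2,3) repeats: cell (0,3) has L1 = 2, L2 = 3, and cell (1,0) has L1 = 2, L2 = 3.
A repeated pair means some other pair never occurs (only 4 distinct pairs out of 16), so the squares are not orthogonal.
Conclusion: NO.

NO


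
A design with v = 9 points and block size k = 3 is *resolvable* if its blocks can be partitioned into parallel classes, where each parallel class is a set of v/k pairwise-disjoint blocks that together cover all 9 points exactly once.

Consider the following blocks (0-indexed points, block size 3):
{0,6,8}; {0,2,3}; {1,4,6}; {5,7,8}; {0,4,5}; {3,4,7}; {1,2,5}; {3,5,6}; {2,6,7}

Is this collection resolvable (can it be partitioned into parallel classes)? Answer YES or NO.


v = 9, block size k = 3, number of blocks = 9.
For resolvability, blocks must partition into parallel classes of size v/k = 3.
Total blocks must therefore be a multiple of 3: 9 = 3·3 + 0 ⇒ divisible ✓.
Consider block {0,4,5}. The only other block(s) in the collection disjoint from it are {2,6,7} — just 1 block(s). Any parallel class containing {0,4,5} would need 2 other blocks each disjoint from it, so no parallel class of size 3 can contain {0,4,5}.
Since every block must belong to some parallel class in a resolution, the collection cannot be partitioned into parallel classes.
Resolvable? NO.

NO


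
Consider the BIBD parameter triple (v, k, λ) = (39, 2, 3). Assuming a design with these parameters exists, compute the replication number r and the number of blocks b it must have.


Any 2-(v, k, λ) BIBD satisfies two necessary conditions:
  (i)  Each point sits in r blocks, and counting incidences through any fixed point gives r(k − 1) = λ(v − 1), so r = λ(v − 1)/(k − 1).
  (ii) Total incidences bk = vr, so b = vr/k.
Step 1: r = λ(v − 1)/(k − 1) = 3·(39 − 1)/(2 − 1) = 3·38/1 = 114/1 = 114.
Step 2: b = vr/k = 39·114/2 = 4446/2 = 2223.
Check integrality: r = 114 ∈ Z ✓, b = 2223 ∈ Z ✓.
(These identities are necessary conditions: they determine r and b for any design with these parameters, but do not by themselves prove that one exists.)

r = 114, b = 2223.


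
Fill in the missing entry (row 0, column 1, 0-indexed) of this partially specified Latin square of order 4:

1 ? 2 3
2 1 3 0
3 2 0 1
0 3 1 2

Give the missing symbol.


Row 0 contains symbols [1, 2, 3] — missing [0].
Column 1 contains symbols [1, 2, 3] — missing [0].
The missing symbol must appear in both missing sets; intersection = [0].
Therefore the hidden value is 0.

Missing value = 0.


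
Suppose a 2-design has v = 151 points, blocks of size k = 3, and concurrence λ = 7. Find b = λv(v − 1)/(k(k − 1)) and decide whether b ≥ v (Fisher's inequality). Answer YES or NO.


b = λv(v − 1)/(k(k − 1)) = 7·151·150/(3·2) = 158550/6 = 26425.
Compare with v = 151: b ≥ v, so Fisher's inequality holds.

YES


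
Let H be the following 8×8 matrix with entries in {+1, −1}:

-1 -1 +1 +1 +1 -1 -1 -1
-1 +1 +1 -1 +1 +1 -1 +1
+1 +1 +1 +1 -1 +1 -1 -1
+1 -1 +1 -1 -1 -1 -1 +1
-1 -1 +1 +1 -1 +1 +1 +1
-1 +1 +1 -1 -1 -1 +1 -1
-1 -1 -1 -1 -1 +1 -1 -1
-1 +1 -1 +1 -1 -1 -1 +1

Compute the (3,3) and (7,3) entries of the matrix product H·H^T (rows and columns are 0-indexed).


Row 3 of H: [1, -1, 1, -1, -1, -1, -1, 1].
Row 7 of H: [-1, 1, -1, 1, -1, -1, -1, 1].
(H·H^T)[3][3] = Σ_j H[3][j]·H[3][j] = (1)² + (-1)² + (1)² + (-1)² + (-1)² + (-1)² + (-1)² + (1)² = 1 + 1 + 1 + 1 + 1 + 1 + 1 + 1 = 8.
(H·H^T)[7][3] = Σ_j H[7][j]·H[3][j] = (-1)·(1) + (1)·(-1) + (-1)·(1) + (1)·(-1) + (-1)·(-1) + (-1)·(-1) + (-1)·(-1) + (1)·(1) = -1 + -1 + -1 + -1 + 1 + 1 + 1 + 1 = 0.
So rows 7 and 3 are orthogonal; the diagonal entry equals n = 8.

(3,3) entry = 8; (7,3) entry = 0.


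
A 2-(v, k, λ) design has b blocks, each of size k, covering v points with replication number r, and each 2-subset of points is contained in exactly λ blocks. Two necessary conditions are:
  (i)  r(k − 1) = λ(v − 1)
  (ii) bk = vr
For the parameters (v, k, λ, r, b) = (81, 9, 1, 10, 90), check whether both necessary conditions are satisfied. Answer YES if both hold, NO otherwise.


Condition (i): r(k − 1) = 10·8 = 80; λ(v − 1) = 1·80 = 80. Match? YES.
Condition (ii): bk = 90·9 = 810; vr = 81·10 = 810. Match? YES.
Both conditions hold? YES.

YES


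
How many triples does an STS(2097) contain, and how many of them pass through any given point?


An STS(v) is a 2-(v, 3, 1) BIBD: block size k = 3, λ = 1.
Replication: r(k − 1) = λ(v − 1) ⇒ r·2 = 2097 − 1 = 2096 ⇒ r = 1048.
Block count: b = v(v − 1)/6 = 2097·2096/6 = 4395312/6 = 732552.

r = 1048, b = 732552.


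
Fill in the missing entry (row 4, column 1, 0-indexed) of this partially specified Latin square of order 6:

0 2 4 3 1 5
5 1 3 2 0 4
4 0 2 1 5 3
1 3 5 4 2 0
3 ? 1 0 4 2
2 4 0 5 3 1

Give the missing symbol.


Row 4 contains symbols [0, 1, 2, 3, 4] — missing [5].
Column 1 contains symbols [0, 1, 2, 3, 4] — missing [5].
The missing symbol must appear in both missing sets; intersection = [5].
Therefore the hidden value is 5.

Missing value = 5.


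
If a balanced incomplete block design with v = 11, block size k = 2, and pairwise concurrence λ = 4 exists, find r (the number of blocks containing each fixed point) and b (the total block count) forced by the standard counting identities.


Any 2-(v, k, λ) BIBD satisfies two necessary conditions:
  (i)  Each point sits in r blocks, and counting incidences through any fixed point gives r(k − 1) = λ(v − 1), so r = λ(v − 1)/(k − 1).
  (ii) Total incidences bk = vr, so b = vr/k.
Step 1: r = λ(v − 1)/(k − 1) = 4·(11 − 1)/(2 − 1) = 4·10/1 = 40/1 = 40.
Step 2: b = vr/k = 11·40/2 = 440/2 = 220.
Check integrality: r = 40 ∈ Z ✓, b = 220 ∈ Z ✓.
(These identities are necessary conditions: they determine r and b for any design with these parameters, but do not by themselves prove that one exists.)

r = 40, b = 220.


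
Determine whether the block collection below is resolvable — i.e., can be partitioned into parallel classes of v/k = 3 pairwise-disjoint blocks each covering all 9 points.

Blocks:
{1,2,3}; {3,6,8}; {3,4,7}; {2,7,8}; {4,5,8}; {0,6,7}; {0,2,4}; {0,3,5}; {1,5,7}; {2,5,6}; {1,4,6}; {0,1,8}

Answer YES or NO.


v = 9, block size k = 3, number of blocks = 12.
For resolvability, blocks must partition into parallel classes of size v/k = 3.
Total blocks must therefore be a multiple of 3: 12 = 3·4 + 0 ⇒ divisible ✓.
Greedy packing gives 4 candidate class(es). Each should be a full parallel class (size 3, covers all 9 points).
  Class 1 (3 blocks): {1,2,3}; {4,5,8}; {0,6,7}. Points covered: [0, 1, 2, 3, 4, 5, 6, 7, 8].
  Class 2 (3 blocks): {3,6,8}; {0,2,4}; {1,5,7}. Points covered: [0, 1, 2, 3, 4, 5, 6, 7, 8].
  Class 3 (3 blocks): {3,4,7}; {2,5,6}; {0,1,8}. Points covered: [0, 1, 2, 3, 4, 5, 6, 7, 8].
  Class 4 (3 blocks): {2,7,8}; {0,3,5}; {1,4,6}. Points covered: [0, 1, 2, 3, 4, 5, 6, 7, 8].
All classes full (size 3)? YES. All classes cover every point? YES.
Resolvable? YES.

YES


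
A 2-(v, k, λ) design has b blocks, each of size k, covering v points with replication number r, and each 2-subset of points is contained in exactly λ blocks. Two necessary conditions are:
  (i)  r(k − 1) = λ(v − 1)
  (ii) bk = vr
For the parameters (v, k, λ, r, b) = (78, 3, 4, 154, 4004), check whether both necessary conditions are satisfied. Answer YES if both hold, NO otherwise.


Condition (i): r(k − 1) = 154·2 = 308; λ(v − 1) = 4·77 = 308. Match? YES.
Condition (ii): bk = 4004·3 = 12012; vr = 78·154 = 12012. Match? YES.
Both conditions hold? YES.

YES


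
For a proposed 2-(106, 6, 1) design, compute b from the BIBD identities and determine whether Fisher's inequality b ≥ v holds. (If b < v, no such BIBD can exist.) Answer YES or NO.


r = λ(v − 1)/(k − 1) = 1·105/5 = 21.
b = vr/k = 106·21/6 = 371.
Fisher's inequality: b ≥ v ⇔ 371 ≥ 106? YES.

YES


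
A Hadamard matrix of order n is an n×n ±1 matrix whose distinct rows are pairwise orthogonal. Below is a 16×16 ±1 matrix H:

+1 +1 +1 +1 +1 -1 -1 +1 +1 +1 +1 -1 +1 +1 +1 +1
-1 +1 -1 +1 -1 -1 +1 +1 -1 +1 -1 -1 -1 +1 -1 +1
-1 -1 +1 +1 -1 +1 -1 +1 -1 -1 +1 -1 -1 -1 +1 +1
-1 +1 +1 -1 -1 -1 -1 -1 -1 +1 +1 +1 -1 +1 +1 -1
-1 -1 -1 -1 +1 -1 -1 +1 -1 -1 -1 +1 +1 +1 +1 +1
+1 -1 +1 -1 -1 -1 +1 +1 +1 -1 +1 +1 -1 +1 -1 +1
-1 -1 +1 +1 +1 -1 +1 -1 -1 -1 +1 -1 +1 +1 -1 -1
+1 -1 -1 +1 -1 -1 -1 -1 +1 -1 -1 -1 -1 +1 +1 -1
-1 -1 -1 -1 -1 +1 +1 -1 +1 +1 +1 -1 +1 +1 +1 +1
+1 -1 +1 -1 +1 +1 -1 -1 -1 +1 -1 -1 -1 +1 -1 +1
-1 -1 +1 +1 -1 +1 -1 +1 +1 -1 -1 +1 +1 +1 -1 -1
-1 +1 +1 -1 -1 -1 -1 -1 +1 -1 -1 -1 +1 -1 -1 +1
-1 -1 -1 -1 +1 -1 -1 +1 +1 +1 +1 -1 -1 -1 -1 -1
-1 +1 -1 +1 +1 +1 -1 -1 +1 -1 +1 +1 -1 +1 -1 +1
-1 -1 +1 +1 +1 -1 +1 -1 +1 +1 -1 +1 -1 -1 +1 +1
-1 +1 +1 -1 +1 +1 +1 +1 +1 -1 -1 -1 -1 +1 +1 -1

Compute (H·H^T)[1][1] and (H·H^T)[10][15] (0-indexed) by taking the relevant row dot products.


Row 1 of H: [-1, 1, -1, 1, -1, -1, 1, 1, -1, 1, -1, -1, -1, 1, -1, 1].
Row 10 of H: [-1, -1, 1, 1, -1, 1, -1, 1, 1, -1, -1, 1, 1, 1, -1, -1].
Row 15 of H: [-1, 1, 1, -1, 1, 1, 1, 1, 1, -1, -1, -1, -1, 1, 1, -1].
(H·H^T)[1][1] = Σ_j H[1][j]·H[1][j] = (-1)² + (1)² + (-1)² + (1)² + (-1)² + (-1)² + (1)² + (1)² + (-1)² + (1)² + (-1)² + (-1)² + (-1)² + (1)² + (-1)² + (1)² = 1 + 1 + 1 + 1 + 1 + 1 + 1 + 1 + 1 + 1 + 1 + 1 + 1 + 1 + 1 + 1 = 16.
(H·H^T)[10][15] = Σ_j H[10][j]·H[15][j] = (-1)·(-1) + (-1)·(1) + (1)·(1) + (1)·(-1) + (-1)·(1) + (1)·(1) + (-1)·(1) + (1)·(1) + (1)·(1) + (-1)·(-1) + (-1)·(-1) + (1)·(-1) + (1)·(-1) + (1)·(1) + (-1)·(1) + (-1)·(-1) = 1 + -1 + 1 + -1 + -1 + 1 + -1 + 1 + 1 + 1 + 1 + -1 + -1 + 1 + -1 + 1 = 2.
Rows 10 and 15 are not orthogonal (dot product = 2 ≠ 0), so H is not a Hadamard matrix.

(1,1) entry = 16; (10,15) entry = 2.


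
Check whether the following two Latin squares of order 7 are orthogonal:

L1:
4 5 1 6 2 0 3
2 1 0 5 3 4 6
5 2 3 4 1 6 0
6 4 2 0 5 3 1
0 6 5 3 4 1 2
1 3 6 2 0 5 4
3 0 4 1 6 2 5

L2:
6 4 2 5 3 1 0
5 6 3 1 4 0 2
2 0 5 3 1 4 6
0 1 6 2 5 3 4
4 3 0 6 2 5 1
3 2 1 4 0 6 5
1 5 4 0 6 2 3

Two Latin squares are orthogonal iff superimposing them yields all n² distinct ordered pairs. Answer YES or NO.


Form the n² = 49 superimposed pairs (L1[i][j], L2[i][j]), row by row (rows and columns indexed from 0):
row 0: (4,6) (5,4) (1,2) (6,5) (2,3) (0,1) (3,0)
row 1: (2,5) (1,6) (0,3) (5,1) (3,4) (4,0) (6,2)
row 2: (5,2) (2,0) (3,5) (4,3) (1,1) (6,4) (0,6)
row 3: (6,0) (4,1) (2,6) (0,2) (5,5) (3,3) (1,4)
row 4: (0,4) (6,3) (5,0) (3,6) (4,2) (1,5) (2,1)
row 5: (1,3) (3,2) (6,1) (2,4) (0,0) (5,6) (4,5)
row 6: (3,1) (0,5) (4,4) (1,0) (6,6) (2,2) (5,3)
Orthogonality requires all 49 pairs distinct.
Check by first coordinate: for each symbol s of L1, list the L2 entries in the n cells where L1 = s; they must all differ.
  L1 = 0: L2 entries (in reading order) 1, 3, 6, 2, 4, 0, 5 — all 7 distinct ✓
  L1 = 1: L2 entries (in reading order) 2, 6, 1, 4, 5, 3, 0 — all 7 distinct ✓
  L1 = 2: L2 entries (in reading order) 3, 5, 0, 6, 1, 4, 2 — all 7 distinct ✓
  L1 = 3: L2 entries (in reading order) 0, 4, 5, 3, 6, 2, 1 — all 7 distinct ✓
  L1 = 4: L2 entries (in reading order) 6, 0, 3, 1, 2, 5, 4 — all 7 distinct ✓
  L1 = 5: L2 entries (in reading order) 4, 1, 2, 5, 0, 6, 3 — all 7 distinct ✓
  L1 = 6: L2 entries (in reading order) 5, 2, 4, 0, 3, 1, 6 — all 7 distinct ✓
Every symbol of L1 meets every symbol of L2 exactly once, so all 49 pairs are distinct (49 of 49).
Conclusion: YES.

YES


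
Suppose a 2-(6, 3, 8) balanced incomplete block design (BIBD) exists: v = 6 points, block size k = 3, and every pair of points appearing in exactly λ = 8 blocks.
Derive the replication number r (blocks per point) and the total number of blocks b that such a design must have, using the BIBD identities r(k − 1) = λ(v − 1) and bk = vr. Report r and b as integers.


Any 2-(v, k, λ) BIBD satisfies two necessary conditions:
  (i)  Each point sits in r blocks, and counting incidences through any fixed point gives r(k − 1) = λ(v − 1), so r = λ(v − 1)/(k − 1).
  (ii) Total incidences bk = vr, so b = vr/k.
Step 1: r = λ(v − 1)/(k − 1) = 8·(6 − 1)/(3 − 1) = 8·5/2 = 40/2 = 20.
Step 2: b = vr/k = 6·20/3 = 120/3 = 40.
Check integrality: r = 20 ∈ Z ✓, b = 40 ∈ Z ✓.
(These identities are necessary conditions: they determine r and b for any design with these parameters, but do not by themselves prove that one exists.)

r = 20, b = 40.


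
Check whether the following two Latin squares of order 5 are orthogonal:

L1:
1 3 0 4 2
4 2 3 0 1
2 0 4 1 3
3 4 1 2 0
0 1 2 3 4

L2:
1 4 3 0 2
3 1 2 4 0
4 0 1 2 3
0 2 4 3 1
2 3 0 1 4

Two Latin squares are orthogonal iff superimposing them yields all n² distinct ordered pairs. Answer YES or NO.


Form the n² = 25 superimposed pairs (L1[i][j], L2[i][j]), row by row (rows and columns indexed from 0):
row 0: (1,1) (3,4) (0,3) (4,0) (2,2)
row 1: (4,3) (2,1) (3,2) (0,4) (1,0)
row 2: (2,4) (0,0) (4,1) (1,2) (3,3)
row 3: (3,0) (4,2) (1,4) (2,3) (0,1)
row 4: (0,2) (1,3) (2,0) (3,1) (4,4)
Orthogonality requires all 25 pairs distinct.
Check by first coordinate: for each symbol s of L1, list the L2 entries in the n cells where L1 = s; they must all differ.
  L1 = 0: L2 entries (in reading order) 3, 4, 0, 1, 2 — all 5 distinct ✓
  L1 = 1: L2 entries (in reading order) 1, 0, 2, 4, 3 — all 5 distinct ✓
  L1 = 2: L2 entries (in reading order) 2, 1, 4, 3, 0 — all 5 distinct ✓
  L1 = 3: L2 entries (in reading order) 4, 2, 3, 0, 1 — all 5 distinct ✓
  L1 = 4: L2 entries (in reading order) 0, 3, 1, 2, 4 — all 5 distinct ✓
Every symbol of L1 meets every symbol of L2 exactly once, so all 25 pairs are distinct (25 of 25).
Conclusion: YES.

YES


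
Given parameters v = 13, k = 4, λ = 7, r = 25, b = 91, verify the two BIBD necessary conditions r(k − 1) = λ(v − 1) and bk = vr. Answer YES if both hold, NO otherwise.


Condition (i): r(k − 1) = 25·3 = 75; λ(v − 1) = 7·12 = 84. Match? NO.
Condition (ii): bk = 91·4 = 364; vr = 13·25 = 325. Match? NO.
Both conditions hold? NO.

NO


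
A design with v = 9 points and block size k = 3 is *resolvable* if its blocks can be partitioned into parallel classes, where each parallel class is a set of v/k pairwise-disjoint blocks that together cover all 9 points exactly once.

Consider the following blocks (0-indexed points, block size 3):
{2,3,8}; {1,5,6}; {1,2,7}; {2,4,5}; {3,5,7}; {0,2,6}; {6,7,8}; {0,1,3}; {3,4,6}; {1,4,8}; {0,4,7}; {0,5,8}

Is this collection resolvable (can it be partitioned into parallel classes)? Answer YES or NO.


v = 9, block size k = 3, number of blocks = 12.
For resolvability, blocks must partition into parallel classes of size v/k = 3.
Total blocks must therefore be a multiple of 3: 12 = 3·4 + 0 ⇒ divisible ✓.
Greedy packing gives 4 candidate class(es). Each should be a full parallel class (size 3, covers all 9 points).
  Class 1 (3 blocks): {2,3,8}; {1,5,6}; {0,4,7}. Points covered: [0, 1, 2, 3, 4, 5, 6, 7, 8].
  Class 2 (3 blocks): {1,2,7}; {3,4,6}; {0,5,8}. Points covered: [0, 1, 2, 3, 4, 5, 6, 7, 8].
  Class 3 (3 blocks): {2,4,5}; {6,7,8}; {0,1,3}. Points covered: [0, 1, 2, 3, 4, 5, 6, 7, 8].
  Class 4 (3 blocks): {3,5,7}; {0,2,6}; {1,4,8}. Points covered: [0, 1, 2, 3, 4, 5, 6, 7, 8].
All classes full (size 3)? YES. All classes cover every point? YES.
Resolvable? YES.

YES


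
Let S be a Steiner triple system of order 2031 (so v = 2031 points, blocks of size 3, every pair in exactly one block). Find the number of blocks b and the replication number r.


An STS(v) is a 2-(v, 3, 1) BIBD: block size k = 3, λ = 1.
Replication: r(k − 1) = λ(v − 1) ⇒ r·2 = 2031 − 1 = 2030 ⇒ r = 1015.
Block count: b = v(v − 1)/6 = 2031·2030/6 = 4122930/6 = 687155.

r = 1015, b = 687155.
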